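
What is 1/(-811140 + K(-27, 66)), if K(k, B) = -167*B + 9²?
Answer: -1/822081 ≈ -1.2164e-6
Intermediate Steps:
K(k, B) = 81 - 167*B (K(k, B) = -167*B + 81 = 81 - 167*B)
1/(-811140 + K(-27, 66)) = 1/(-811140 + (81 - 167*66)) = 1/(-811140 + (81 - 11022)) = 1/(-811140 - 10941) = 1/(-822081) = -1/822081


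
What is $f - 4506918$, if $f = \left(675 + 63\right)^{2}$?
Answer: $-3962274$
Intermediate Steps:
$f = 544644$ ($f = 738^{2} = 544644$)
$f - 4506918 = 544644 - 4506918 = -3962274$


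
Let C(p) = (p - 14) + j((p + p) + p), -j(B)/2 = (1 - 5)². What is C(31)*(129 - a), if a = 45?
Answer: -1260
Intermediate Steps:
j(B) = -32 (j(B) = -2*(1 - 5)² = -2*(-4)² = -2*16 = -32)
C(p) = -46 + p (C(p) = (p - 14) - 32 = (-14 + p) - 32 = -46 + p)
C(31)*(129 - a) = (-46 + 31)*(129 - 1*45) = -15*(129 - 45) = -15*84 = -1260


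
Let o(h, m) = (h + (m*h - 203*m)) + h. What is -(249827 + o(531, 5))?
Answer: -252529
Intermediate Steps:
o(h, m) = -203*m + 2*h + h*m (o(h, m) = (h + (h*m - 203*m)) + h = (h + (-203*m + h*m)) + h = (h - 203*m + h*m) + h = -203*m + 2*h + h*m)
-(249827 + o(531, 5)) = -(249827 + (-203*5 + 2*531 + 531*5)) = -(249827 + (-1015 + 1062 + 2655)) = -(249827 + 2702) = -1*252529 = -252529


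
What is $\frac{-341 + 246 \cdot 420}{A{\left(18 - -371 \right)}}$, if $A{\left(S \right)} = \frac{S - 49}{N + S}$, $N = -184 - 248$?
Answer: $- \frac{4428097}{340} \approx -13024.0$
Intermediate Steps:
$N = -432$
$A{\left(S \right)} = \frac{-49 + S}{-432 + S}$ ($A{\left(S \right)} = \frac{S - 49}{-432 + S} = \frac{-49 + S}{-432 + S}$)
$\frac{-341 + 246 \cdot 420}{A{\left(18 - -371 \right)}} = \frac{-341 + 246 \cdot 420}{\frac{1}{-432 + \left(18 - -371\right)} \left(-49 + \left(18 - -371\right)\right)} = \frac{-341 + 103320}{\frac{1}{-432 + \left(18 + 371\right)} \left(-49 + \left(18 + 371\right)\right)} = \frac{102979}{\frac{1}{-432 + 389} \left(-49 + 389\right)} = \frac{102979}{\frac{1}{-43} \cdot 340} = \frac{102979}{\left(- \frac{1}{43}\right) 340} = \frac{102979}{- \frac{340}{43}} = 102979 \left(- \frac{43}{340}\right) = - \frac{4428097}{340}$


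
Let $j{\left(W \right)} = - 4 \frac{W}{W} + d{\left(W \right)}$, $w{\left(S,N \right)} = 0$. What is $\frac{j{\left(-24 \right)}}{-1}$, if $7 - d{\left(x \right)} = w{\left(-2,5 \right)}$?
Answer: $-3$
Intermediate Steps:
$d{\left(x \right)} = 7$ ($d{\left(x \right)} = 7 - 0 = 7 + 0 = 7$)
$j{\left(W \right)} = 3$ ($j{\left(W \right)} = - 4 \frac{W}{W} + 7 = \left(-4\right) 1 + 7 = -4 + 7 = 3$)
$\frac{j{\left(-24 \right)}}{-1} = \frac{1}{-1} \cdot 3 = \left(-1\right) 3 = -3$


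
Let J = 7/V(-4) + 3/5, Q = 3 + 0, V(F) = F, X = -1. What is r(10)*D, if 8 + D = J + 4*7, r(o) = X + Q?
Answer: 377/10 ≈ 37.700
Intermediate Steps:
Q = 3
J = -23/20 (J = 7/(-4) + 3/5 = 7*(-1/4) + 3*(1/5) = -7/4 + 3/5 = -23/20 ≈ -1.1500)
r(o) = 2 (r(o) = -1 + 3 = 2)
D = 377/20 (D = -8 + (-23/20 + 4*7) = -8 + (-23/20 + 28) = -8 + 537/20 = 377/20 ≈ 18.850)
r(10)*D = 2*(377/20) = 377/10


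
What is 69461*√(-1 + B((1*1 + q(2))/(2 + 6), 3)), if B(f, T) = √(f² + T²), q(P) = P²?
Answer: 69461*√(-16 + 2*√601)/4 ≈ 99802.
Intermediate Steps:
B(f, T) = √(T² + f²)
69461*√(-1 + B((1*1 + q(2))/(2 + 6), 3)) = 69461*√(-1 + √(3² + ((1*1 + 2²)/(2 + 6))²)) = 69461*√(-1 + √(9 + ((1 + 4)/8)²)) = 69461*√(-1 + √(9 + (5*(⅛))²)) = 69461*√(-1 + √(9 + (5/8)²)) = 69461*√(-1 + √(9 + 25/64)) = 69461*√(-1 + √(601/64)) = 69461*√(-1 + √601/8)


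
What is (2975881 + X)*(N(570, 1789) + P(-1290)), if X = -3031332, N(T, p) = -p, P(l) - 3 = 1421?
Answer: 20239615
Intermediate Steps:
P(l) = 1424 (P(l) = 3 + 1421 = 1424)
(2975881 + X)*(N(570, 1789) + P(-1290)) = (2975881 - 3031332)*(-1*1789 + 1424) = -55451*(-1789 + 1424) = -55451*(-365) = 20239615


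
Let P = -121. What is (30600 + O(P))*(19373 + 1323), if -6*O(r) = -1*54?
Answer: 633483864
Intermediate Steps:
O(r) = 9 (O(r) = -(-1)*54/6 = -⅙*(-54) = 9)
(30600 + O(P))*(19373 + 1323) = (30600 + 9)*(19373 + 1323) = 30609*20696 = 633483864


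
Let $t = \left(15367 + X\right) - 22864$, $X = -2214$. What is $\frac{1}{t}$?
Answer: $- \frac{1}{9711} \approx -0.00010298$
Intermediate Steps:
$t = -9711$ ($t = \left(15367 - 2214\right) - 22864 = 13153 - 22864 = -9711$)
$\frac{1}{t} = \frac{1}{-9711} = - \frac{1}{9711}$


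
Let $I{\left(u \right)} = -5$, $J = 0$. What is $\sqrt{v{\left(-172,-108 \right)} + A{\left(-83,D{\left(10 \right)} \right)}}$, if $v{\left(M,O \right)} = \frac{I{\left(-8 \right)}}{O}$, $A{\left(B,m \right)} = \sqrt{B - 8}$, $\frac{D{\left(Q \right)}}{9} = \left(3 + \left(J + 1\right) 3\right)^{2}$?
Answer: $\frac{\sqrt{15 + 324 i \sqrt{91}}}{18} \approx 2.1893 + 2.1787 i$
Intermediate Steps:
$D{\left(Q \right)} = 324$ ($D{\left(Q \right)} = 9 \left(3 + \left(0 + 1\right) 3\right)^{2} = 9 \left(3 + 1 \cdot 3\right)^{2} = 9 \left(3 + 3\right)^{2} = 9 \cdot 6^{2} = 9 \cdot 36 = 324$)
$A{\left(B,m \right)} = \sqrt{-8 + B}$
$v{\left(M,O \right)} = - \frac{5}{O}$
$\sqrt{v{\left(-172,-108 \right)} + A{\left(-83,D{\left(10 \right)} \right)}} = \sqrt{- \frac{5}{-108} + \sqrt{-8 - 83}} = \sqrt{\left(-5\right) \left(- \frac{1}{108}\right) + \sqrt{-91}} = \sqrt{\frac{5}{108} + i \sqrt{91}}$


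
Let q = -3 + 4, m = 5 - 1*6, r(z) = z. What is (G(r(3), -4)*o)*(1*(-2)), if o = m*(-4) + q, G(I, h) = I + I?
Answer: -60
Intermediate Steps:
m = -1 (m = 5 - 6 = -1)
G(I, h) = 2*I
q = 1
o = 5 (o = -1*(-4) + 1 = 4 + 1 = 5)
(G(r(3), -4)*o)*(1*(-2)) = ((2*3)*5)*(1*(-2)) = (6*5)*(-2) = 30*(-2) = -60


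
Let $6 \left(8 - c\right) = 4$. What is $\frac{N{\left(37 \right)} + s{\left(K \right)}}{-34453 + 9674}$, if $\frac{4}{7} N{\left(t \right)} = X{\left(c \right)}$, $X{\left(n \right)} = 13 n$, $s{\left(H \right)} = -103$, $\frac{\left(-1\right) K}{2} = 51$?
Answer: $- \frac{383}{148674} \approx -0.0025761$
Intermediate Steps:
$K = -102$ ($K = \left(-2\right) 51 = -102$)
$c = \frac{22}{3}$ ($c = 8 - \frac{2}{3} = \frac{22}{3} \approx 7.3333$)
$N{\left(t \right)} = \frac{1001}{6}$ ($N{\left(t \right)} = \frac{7 \cdot 13 \cdot \frac{22}{3}}{4} = \frac{7}{4} \cdot \frac{286}{3} = \frac{1001}{6}$)
$\frac{N{\left(37 \right)} + s{\left(K \right)}}{-34453 + 9674} = \frac{\frac{1001}{6} - 103}{-34453 + 9674} = \frac{383}{6 \left(-24779\right)} = \frac{383}{6} \left(- \frac{1}{24779}\right) = - \frac{383}{148674}$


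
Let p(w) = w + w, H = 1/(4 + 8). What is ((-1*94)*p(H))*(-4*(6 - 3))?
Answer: 188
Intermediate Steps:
H = 1/12 ≈ 0.083333
p(w) = 2*w
((-1*94)*p(H))*(-4*(6 - 3)) = ((-1*94)*(2*(1/12)))*(-4*(6 - 3)) = (-94*⅙)*(-4*3) = -47/3*(-12) = 188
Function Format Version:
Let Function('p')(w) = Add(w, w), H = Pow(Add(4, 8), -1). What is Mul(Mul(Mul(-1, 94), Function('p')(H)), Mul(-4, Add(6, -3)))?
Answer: 188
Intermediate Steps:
H = Rational(1, 12) (H = Pow(12, -1) = Rational(1, 12) ≈ 0.083333)
Function('p')(w) = Mul(2, w)
Mul(Mul(Mul(-1, 94), Function('p')(H)), Mul(-4, Add(6, -3))) = Mul(Mul(Mul(-1, 94), Mul(2, Rational(1, 12))), Mul(-4, Add(6, -3))) = Mul(Mul(-94, Rational(1, 6)), Mul(-4, 3)) = Mul(Rational(-47, 3), -12) = 188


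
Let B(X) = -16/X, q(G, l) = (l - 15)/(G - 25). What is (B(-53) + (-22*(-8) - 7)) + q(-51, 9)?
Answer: 341133/2014 ≈ 169.38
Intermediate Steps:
q(G, l) = (-15 + l)/(-25 + G)
(B(-53) + (-22*(-8) - 7)) + q(-51, 9) = (-16/(-53) + (-22*(-8) - 7)) + (-15 + 9)/(-25 - 51) = (-16*(-1/53) + (176 - 7)) - 6/(-76) = (16/53 + 169) - 1/76*(-6) = 8973/53 + 3/38 = 341133/2014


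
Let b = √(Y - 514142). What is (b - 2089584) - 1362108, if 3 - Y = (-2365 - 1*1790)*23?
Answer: -3451692 + I*√418574 ≈ -3.4517e+6 + 646.97*I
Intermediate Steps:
Y = 95568 (Y = 3 - (-2365 - 1*1790)*23 = 3 - (-2365 - 1790)*23 = 3 - (-4155)*23 = 3 - 1*(-95565) = 3 + 95565 = 95568)
b = I*√418574 (b = √(95568 - 514142) = √(-418574) = I*√418574 ≈ 646.97*I)
(b - 2089584) - 1362108 = (I*√418574 - 2089584) - 1362108 = (-2089584 + I*√418574) - 1362108 = -3451692 + I*√418574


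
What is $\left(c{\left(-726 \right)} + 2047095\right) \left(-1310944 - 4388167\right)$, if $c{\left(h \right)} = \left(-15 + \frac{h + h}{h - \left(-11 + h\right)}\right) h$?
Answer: $-12274842156687$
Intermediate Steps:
$c{\left(h \right)} = h \left(-15 + \frac{2 h}{11}\right)$ ($c{\left(h \right)} = \left(-15 + \frac{2 h}{11}\right) h = h \left(-15 + \frac{2 h}{11}\right)$)
$\left(c{\left(-726 \right)} + 2047095\right) \left(-1310944 - 4388167\right) = \left(\frac{1}{11} \left(-726\right) \left(-165 + 2 \left(-726\right)\right) + 2047095\right) \left(-1310944 - 4388167\right) = \left(\frac{1}{11} \left(-726\right) \left(-165 - 1452\right) + 2047095\right) \left(-5699111\right) = \left(\frac{1}{11} \left(-726\right) \left(-1617\right) + 2047095\right) \left(-5699111\right) = \left(106722 + 2047095\right) \left(-5699111\right) = 2153817 \left(-5699111\right) = -12274842156687$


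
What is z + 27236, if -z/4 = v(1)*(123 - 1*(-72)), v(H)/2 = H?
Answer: 25676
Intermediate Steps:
v(H) = 2*H
z = -1560 (z = -4*2*1*(123 - 1*(-72)) = -8*(123 + 72) = -8*195 = -4*390 = -1560)
z + 27236 = -1560 + 27236 = 25676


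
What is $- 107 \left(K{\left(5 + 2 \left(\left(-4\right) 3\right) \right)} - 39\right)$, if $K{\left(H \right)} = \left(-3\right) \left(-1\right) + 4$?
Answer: $3424$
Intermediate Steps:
$K{\left(H \right)} = 7$ ($K{\left(H \right)} = 3 + 4 = 7$)
$- 107 \left(K{\left(5 + 2 \left(\left(-4\right) 3\right) \right)} - 39\right) = - 107 \left(7 - 39\right) = \left(-107\right) \left(-32\right) = 3424$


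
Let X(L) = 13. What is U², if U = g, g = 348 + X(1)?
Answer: 130321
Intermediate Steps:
g = 361 (g = 348 + 13 = 361)
U = 361
U² = 361² = 130321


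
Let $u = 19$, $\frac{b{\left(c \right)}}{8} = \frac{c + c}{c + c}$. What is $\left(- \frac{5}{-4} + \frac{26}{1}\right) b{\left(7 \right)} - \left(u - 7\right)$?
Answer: $206$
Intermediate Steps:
$b{\left(c \right)} = 8$ ($b{\left(c \right)} = 8 \frac{c + c}{c + c} = 8 \frac{2 c}{2 c} = 8 \cdot 2 c \frac{1}{2 c} = 8 \cdot 1 = 8$)
$\left(- \frac{5}{-4} + \frac{26}{1}\right) b{\left(7 \right)} - \left(u - 7\right) = \left(- \frac{5}{-4} + \frac{26}{1}\right) 8 - \left(19 - 7\right) = \left(\left(-5\right) \left(- \frac{1}{4}\right) + 26 \cdot 1\right) 8 - 12 = \left(\frac{5}{4} + 26\right) 8 - 12 = \frac{109}{4} \cdot 8 - 12 = 218 - 12 = 206$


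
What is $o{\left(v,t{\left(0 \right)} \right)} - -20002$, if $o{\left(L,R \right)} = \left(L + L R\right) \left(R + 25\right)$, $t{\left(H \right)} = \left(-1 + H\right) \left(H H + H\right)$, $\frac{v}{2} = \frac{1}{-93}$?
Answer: $\frac{1860136}{93} \approx 20001.0$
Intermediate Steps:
$v = - \frac{2}{93}$ ($v = \frac{2}{-93} = 2 \left(- \frac{1}{93}\right) = - \frac{2}{93} \approx -0.021505$)
$t{\left(H \right)} = \left(-1 + H\right) \left(H + H^{2}\right)$ ($t{\left(H \right)} = \left(-1 + H\right) \left(H^{2} + H\right) = \left(-1 + H\right) \left(H + H^{2}\right)$)
$o{\left(L,R \right)} = \left(25 + R\right) \left(L + L R\right)$ ($o{\left(L,R \right)} = \left(L + L R\right) \left(25 + R\right) = \left(25 + R\right) \left(L + L R\right)$)
$o{\left(v,t{\left(0 \right)} \right)} - -20002 = - \frac{2 \left(25 + \left(0^{3} - 0\right)^{2} + 26 \left(0^{3} - 0\right)\right)}{93} - -20002 = - \frac{2 \left(25 + \left(0 + 0\right)^{2} + 26 \left(0 + 0\right)\right)}{93} + 20002 = - \frac{2 \left(25 + 0^{2} + 26 \cdot 0\right)}{93} + 20002 = - \frac{2 \left(25 + 0 + 0\right)}{93} + 20002 = \left(- \frac{2}{93}\right) 25 + 20002 = - \frac{50}{93} + 20002 = \frac{1860136}{93}$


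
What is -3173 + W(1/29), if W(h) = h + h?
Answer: -92015/29 ≈ -3172.9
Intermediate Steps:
W(h) = 2*h
-3173 + W(1/29) = -3173 + 2/29 = -92015/29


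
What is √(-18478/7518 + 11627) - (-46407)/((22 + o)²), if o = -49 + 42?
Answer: 15469/75 + √164255722386/3759 ≈ 314.07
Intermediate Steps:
o = -7
√(-18478/7518 + 11627) - (-46407)/((22 + o)²) = √(-18478/7518 + 11627) - (-46407)/((22 - 7)²) = √(-18478*1/7518 + 11627) - (-46407)/(15²) = √(-9239/3759 + 11627) - (-46407)/225 = √(43696654/3759) - (-46407)/225 = √164255722386/3759 - 1*(-15469/75) = √164255722386/3759 + 15469/75 = 15469/75 + √164255722386/3759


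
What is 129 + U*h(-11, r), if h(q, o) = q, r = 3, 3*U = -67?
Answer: 1124/3 ≈ 374.67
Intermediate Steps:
U = -67/3 (U = (1/3)*(-67) = -67/3 ≈ -22.333)
129 + U*h(-11, r) = 129 - 67/3*(-11) = 129 + 737/3 = 1124/3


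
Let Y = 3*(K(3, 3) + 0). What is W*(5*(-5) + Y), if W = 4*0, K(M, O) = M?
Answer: 0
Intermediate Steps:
Y = 9 (Y = 3*(3 + 0) = 3*3 = 9)
W = 0
W*(5*(-5) + Y) = 0*(5*(-5) + 9) = 0*(-25 + 9) = 0*(-16) = 0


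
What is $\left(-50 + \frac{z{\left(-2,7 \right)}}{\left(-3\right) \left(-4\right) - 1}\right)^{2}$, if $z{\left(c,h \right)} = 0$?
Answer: $2500$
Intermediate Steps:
$\left(-50 + \frac{z{\left(-2,7 \right)}}{\left(-3\right) \left(-4\right) - 1}\right)^{2} = \left(-50 + \frac{0}{\left(-3\right) \left(-4\right) - 1}\right)^{2} = \left(-50 + \frac{0}{12 - 1}\right)^{2} = \left(-50 + \frac{0}{11}\right)^{2} = \left(-50 + 0 \cdot \frac{1}{11}\right)^{2} = \left(-50 + 0\right)^{2} = \left(-50\right)^{2} = 2500$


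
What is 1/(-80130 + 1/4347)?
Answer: -4347/348325109 ≈ -1.2480e-5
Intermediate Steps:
1/(-80130 + 1/4347) = 1/(-348325109/4347) = -4347/348325109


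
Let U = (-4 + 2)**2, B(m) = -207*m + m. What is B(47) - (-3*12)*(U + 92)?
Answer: -6226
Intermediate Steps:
B(m) = -206*m
U = 4 (U = (-2)**2 = 4)
B(47) - (-3*12)*(U + 92) = -206*47 - (-3*12)*(4 + 92) = -9682 - (-36)*96 = -9682 - 1*(-3456) = -9682 + 3456 = -6226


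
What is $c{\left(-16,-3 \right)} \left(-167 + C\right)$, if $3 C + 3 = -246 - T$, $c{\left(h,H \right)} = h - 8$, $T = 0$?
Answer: $6000$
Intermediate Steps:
$c{\left(h,H \right)} = -8 + h$
$C = -83$ ($C = -1 + \frac{-246 - 0}{3} = -1 + \frac{-246 + 0}{3} = -1 + \frac{1}{3} \left(-246\right) = -1 - 82 = -83$)
$c{\left(-16,-3 \right)} \left(-167 + C\right) = \left(-8 - 16\right) \left(-167 - 83\right) = \left(-24\right) \left(-250\right) = 6000$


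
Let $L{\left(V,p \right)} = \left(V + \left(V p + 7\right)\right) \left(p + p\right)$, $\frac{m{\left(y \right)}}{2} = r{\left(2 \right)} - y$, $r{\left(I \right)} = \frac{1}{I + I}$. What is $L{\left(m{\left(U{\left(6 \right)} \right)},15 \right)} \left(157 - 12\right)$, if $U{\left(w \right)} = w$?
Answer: $-769950$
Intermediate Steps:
$r{\left(I \right)} = \frac{1}{2 I}$
$m{\left(y \right)} = \frac{1}{2} - 2 y$ ($m{\left(y \right)} = 2 \left(\frac{1}{2 \cdot 2} - y\right) = 2 \left(\frac{1}{2} \cdot \frac{1}{2} - y\right) = 2 \left(\frac{1}{4} - y\right) = \frac{1}{2} - 2 y$)
$L{\left(V,p \right)} = 2 p \left(7 + V + V p\right)$ ($L{\left(V,p \right)} = \left(V + \left(7 + V p\right)\right) 2 p = \left(7 + V + V p\right) 2 p = 2 p \left(7 + V + V p\right)$)
$L{\left(m{\left(U{\left(6 \right)} \right)},15 \right)} \left(157 - 12\right) = 2 \cdot 15 \left(7 + \left(\frac{1}{2} - 12\right) + \left(\frac{1}{2} - 12\right) 15\right) \left(157 - 12\right) = 2 \cdot 15 \left(7 + \left(\frac{1}{2} - 12\right) + \left(\frac{1}{2} - 12\right) 15\right) 145 = 2 \cdot 15 \left(7 - \frac{23}{2} - \frac{345}{2}\right) 145 = 2 \cdot 15 \left(-177\right) 145 = \left(-5310\right) 145 = -769950$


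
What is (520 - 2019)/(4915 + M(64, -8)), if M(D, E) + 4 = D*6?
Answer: -1499/5295 ≈ -0.28310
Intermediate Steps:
M(D, E) = -4 + 6*D (M(D, E) = -4 + D*6 = -4 + 6*D)
(520 - 2019)/(4915 + M(64, -8)) = (520 - 2019)/(4915 + (-4 + 6*64)) = -1499/(4915 + (-4 + 384)) = -1499/(4915 + 380) = -1499/5295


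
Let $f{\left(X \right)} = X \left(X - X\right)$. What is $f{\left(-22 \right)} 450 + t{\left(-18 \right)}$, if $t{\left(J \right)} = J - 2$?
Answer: $-20$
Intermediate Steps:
$t{\left(J \right)} = -2 + J$
$f{\left(X \right)} = 0$ ($f{\left(X \right)} = X 0 = 0$)
$f{\left(-22 \right)} 450 + t{\left(-18 \right)} = 0 \cdot 450 - 20 = 0 - 20 = -20$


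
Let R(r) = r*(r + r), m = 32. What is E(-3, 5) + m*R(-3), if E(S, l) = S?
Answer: 573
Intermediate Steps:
R(r) = 2*r² (R(r) = r*(2*r) = 2*r²)
E(-3, 5) + m*R(-3) = -3 + 32*(2*(-3)²) = -3 + 32*(2*9) = -3 + 32*18 = -3 + 576 = 573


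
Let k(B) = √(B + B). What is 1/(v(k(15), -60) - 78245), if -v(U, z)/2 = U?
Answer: -15649/1224455981 + 2*√30/6122279905 ≈ -1.2779e-5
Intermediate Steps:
k(B) = √2*√B (k(B) = √(2*B) = √2*√B)
v(U, z) = -2*U
1/(v(k(15), -60) - 78245) = 1/(-2*√2*√15 - 78245) = 1/(-2*√30 - 78245) = 1/(-78245 - 2*√30)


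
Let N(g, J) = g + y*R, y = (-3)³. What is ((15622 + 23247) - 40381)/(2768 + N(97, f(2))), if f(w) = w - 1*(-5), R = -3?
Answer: -252/491 ≈ -0.51324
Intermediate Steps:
f(w) = 5 + w (f(w) = w + 5 = 5 + w)
y = -27
N(g, J) = 81 + g (N(g, J) = g - 27*(-3) = g + 81 = 81 + g)
((15622 + 23247) - 40381)/(2768 + N(97, f(2))) = ((15622 + 23247) - 40381)/(2768 + (81 + 97)) = (38869 - 40381)/(2768 + 178) = -1512/2946 = -1512*1/2946 = -252/491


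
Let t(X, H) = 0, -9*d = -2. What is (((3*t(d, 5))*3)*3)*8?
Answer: 0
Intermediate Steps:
d = 2/9 (d = -⅑*(-2) = 2/9 ≈ 0.22222)
(((3*t(d, 5))*3)*3)*8 = (((3*0)*3)*3)*8 = ((0*3)*3)*8 = (0*3)*8 = 0*8 = 0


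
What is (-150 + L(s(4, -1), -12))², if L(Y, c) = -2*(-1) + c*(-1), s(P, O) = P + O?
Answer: 18496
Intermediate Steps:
s(P, O) = O + P
L(Y, c) = 2 - c
(-150 + L(s(4, -1), -12))² = (-150 + (2 - 1*(-12)))² = (-150 + (2 + 12))² = (-150 + 14)² = (-136)² = 18496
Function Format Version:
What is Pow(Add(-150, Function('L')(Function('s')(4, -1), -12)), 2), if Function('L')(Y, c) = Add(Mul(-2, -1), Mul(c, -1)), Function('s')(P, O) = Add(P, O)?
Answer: 18496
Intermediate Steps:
Function('s')(P, O) = Add(O, P)
Function('L')(Y, c) = Add(2, Mul(-1, c))
Pow(Add(-150, Function('L')(Function('s')(4, -1), -12)), 2) = Pow(Add(-150, Add(2, Mul(-1, -12))), 2) = Pow(Add(-150, Add(2, 12)), 2) = Pow(Add(-150, 14), 2) = Pow(-136, 2) = 18496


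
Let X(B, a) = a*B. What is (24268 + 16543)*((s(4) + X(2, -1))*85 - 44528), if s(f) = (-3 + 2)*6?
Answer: -1844983688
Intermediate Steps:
s(f) = -6 (s(f) = -1*6 = -6)
X(B, a) = B*a
(24268 + 16543)*((s(4) + X(2, -1))*85 - 44528) = (24268 + 16543)*((-6 + 2*(-1))*85 - 44528) = 40811*((-6 - 2)*85 - 44528) = 40811*(-8*85 - 44528) = 40811*(-680 - 44528) = 40811*(-45208) = -1844983688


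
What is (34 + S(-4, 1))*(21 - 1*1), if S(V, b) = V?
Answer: 600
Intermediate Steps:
(34 + S(-4, 1))*(21 - 1*1) = (34 - 4)*(21 - 1*1) = 30*(21 - 1) = 30*20 = 600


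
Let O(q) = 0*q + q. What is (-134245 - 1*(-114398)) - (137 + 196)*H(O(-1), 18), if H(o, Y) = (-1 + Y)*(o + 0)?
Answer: -14186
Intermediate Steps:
O(q) = q (O(q) = 0 + q = q)
H(o, Y) = o*(-1 + Y) (H(o, Y) = (-1 + Y)*o = o*(-1 + Y))
(-134245 - 1*(-114398)) - (137 + 196)*H(O(-1), 18) = (-134245 - 1*(-114398)) - (137 + 196)*(-(-1 + 18)) = (-134245 + 114398) - 333*(-1*17) = -19847 - 333*(-17) = -19847 - 1*(-5661) = -19847 + 5661 = -14186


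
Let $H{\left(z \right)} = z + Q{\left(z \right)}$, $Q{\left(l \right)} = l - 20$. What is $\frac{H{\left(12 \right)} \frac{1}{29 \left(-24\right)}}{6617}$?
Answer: $- \frac{1}{1151358} \approx -8.6854 \cdot 10^{-7}$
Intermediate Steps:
$Q{\left(l \right)} = -20 + l$ ($Q{\left(l \right)} = l - 20 = -20 + l$)
$H{\left(z \right)} = -20 + 2 z$ ($H{\left(z \right)} = z + \left(-20 + z\right) = -20 + 2 z$)
$\frac{H{\left(12 \right)} \frac{1}{29 \left(-24\right)}}{6617} = \frac{\left(-20 + 2 \cdot 12\right) \frac{1}{29 \left(-24\right)}}{6617} = \frac{-20 + 24}{-696} \cdot \frac{1}{6617} = 4 \left(- \frac{1}{696}\right) \frac{1}{6617} = \left(- \frac{1}{174}\right) \frac{1}{6617} = - \frac{1}{1151358}$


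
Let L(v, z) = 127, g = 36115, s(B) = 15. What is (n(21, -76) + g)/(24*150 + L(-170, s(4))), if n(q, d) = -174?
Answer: 35941/3727 ≈ 9.6434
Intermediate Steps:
(n(21, -76) + g)/(24*150 + L(-170, s(4))) = (-174 + 36115)/(24*150 + 127) = 35941/(3600 + 127) = 35941/3727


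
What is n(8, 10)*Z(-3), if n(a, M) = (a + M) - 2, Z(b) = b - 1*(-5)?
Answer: 32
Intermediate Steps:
Z(b) = 5 + b (Z(b) = b + 5 = 5 + b)
n(a, M) = -2 + M + a (n(a, M) = (M + a) - 2 = -2 + M + a)
n(8, 10)*Z(-3) = (-2 + 10 + 8)*(5 - 3) = 16*2 = 32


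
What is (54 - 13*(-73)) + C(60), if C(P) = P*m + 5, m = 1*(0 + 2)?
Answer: 1128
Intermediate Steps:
m = 2 (m = 1*2 = 2)
C(P) = 5 + 2*P (C(P) = P*2 + 5 = 2*P + 5 = 5 + 2*P)
(54 - 13*(-73)) + C(60) = (54 - 13*(-73)) + (5 + 2*60) = (54 + 949) + (5 + 120) = 1003 + 125 = 1128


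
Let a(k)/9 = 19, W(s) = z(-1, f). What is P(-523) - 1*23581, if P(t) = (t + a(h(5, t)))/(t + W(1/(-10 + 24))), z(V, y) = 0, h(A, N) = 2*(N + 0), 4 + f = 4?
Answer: -12332511/523 ≈ -23580.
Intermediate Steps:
f = 0 (f = -4 + 4 = 0)
h(A, N) = 2*N
W(s) = 0
a(k) = 171 (a(k) = 9*19 = 171)
P(t) = (171 + t)/t (P(t) = (t + 171)/(t + 0) = (171 + t)/t)
P(-523) - 1*23581 = (171 - 523)/(-523) - 1*23581 = -1/523*(-352) - 23581 = 352/523 - 23581 = -12332511/523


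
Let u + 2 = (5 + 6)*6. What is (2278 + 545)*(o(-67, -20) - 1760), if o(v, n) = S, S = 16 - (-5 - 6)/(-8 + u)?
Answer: -275674419/56 ≈ -4.9228e+6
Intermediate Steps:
u = 64 (u = -2 + (5 + 6)*6 = -2 + 11*6 = -2 + 66 = 64)
S = 907/56 (S = 16 - (-5 - 6)/(-8 + 64) = 16 - (-11)/56 = 16 - 1*(-11/56) = 16 + 11/56 = 907/56 ≈ 16.196)
o(v, n) = 907/56
(2278 + 545)*(o(-67, -20) - 1760) = (2278 + 545)*(907/56 - 1760) = 2823*(-97653/56) = -275674419/56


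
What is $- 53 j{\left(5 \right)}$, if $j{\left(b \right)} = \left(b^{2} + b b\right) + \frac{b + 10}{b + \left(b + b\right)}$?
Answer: $-2703$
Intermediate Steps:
$j{\left(b \right)} = 2 b^{2} + \frac{10 + b}{3 b}$ ($j{\left(b \right)} = \left(b^{2} + b^{2}\right) + \frac{10 + b}{b + 2 b} = 2 b^{2} + \frac{10 + b}{3 b}$)
$- 53 j{\left(5 \right)} = - 53 \frac{10 + 5 + 6 \cdot 5^{3}}{3 \cdot 5} = - 53 \cdot \frac{1}{3} \cdot \frac{1}{5} \left(10 + 5 + 6 \cdot 125\right) = - 53 \cdot \frac{1}{3} \cdot \frac{1}{5} \left(10 + 5 + 750\right) = - 53 \cdot \frac{1}{3} \cdot \frac{1}{5} \cdot 765 = \left(-53\right) 51 = -2703$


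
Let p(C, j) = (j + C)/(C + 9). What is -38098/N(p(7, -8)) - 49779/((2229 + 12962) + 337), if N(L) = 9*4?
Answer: -49448149/46584 ≈ -1061.5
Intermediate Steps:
p(C, j) = (C + j)/(9 + C)
N(L) = 36
-38098/N(p(7, -8)) - 49779/((2229 + 12962) + 337) = -38098/36 - 49779/((2229 + 12962) + 337) = -38098*1/36 - 49779/(15191 + 337) = -19049/18 - 49779/15528 = -19049/18 - 49779*1/15528 = -19049/18 - 16593/5176 = -49448149/46584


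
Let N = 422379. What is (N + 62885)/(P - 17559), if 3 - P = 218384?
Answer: -121316/58985 ≈ -2.0567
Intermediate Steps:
P = -218381 (P = 3 - 1*218384 = 3 - 218384 = -218381)
(N + 62885)/(P - 17559) = (422379 + 62885)/(-218381 - 17559) = 485264/(-235940) = 485264*(-1/235940) = -121316/58985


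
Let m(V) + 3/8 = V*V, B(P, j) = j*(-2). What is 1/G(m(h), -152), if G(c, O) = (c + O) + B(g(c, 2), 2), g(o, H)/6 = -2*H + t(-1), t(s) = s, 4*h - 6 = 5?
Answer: -16/2381 ≈ -0.0067199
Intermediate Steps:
h = 11/4 (h = 3/2 + (¼)*5 = 3/2 + 5/4 = 11/4 ≈ 2.7500)
g(o, H) = -6 - 12*H (g(o, H) = 6*(-2*H - 1) = 6*(-1 - 2*H) = -6 - 12*H)
B(P, j) = -2*j
m(V) = -3/8 + V² (m(V) = -3/8 + V*V = -3/8 + V²)
G(c, O) = -4 + O + c (G(c, O) = (c + O) - 2*2 = (O + c) - 4 = -4 + O + c)
1/G(m(h), -152) = 1/(-4 - 152 + (-3/8 + (11/4)²)) = 1/(-4 - 152 + (-3/8 + 121/16)) = 1/(-4 - 152 + 115/16) = 1/(-2381/16) = -16/2381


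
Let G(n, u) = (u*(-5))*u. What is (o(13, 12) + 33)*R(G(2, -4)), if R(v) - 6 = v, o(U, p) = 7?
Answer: -2960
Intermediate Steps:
G(n, u) = -5*u**2 (G(n, u) = (-5*u)*u = -5*u**2)
R(v) = 6 + v
(o(13, 12) + 33)*R(G(2, -4)) = (7 + 33)*(6 - 5*(-4)**2) = 40*(6 - 5*16) = 40*(6 - 80) = 40*(-74) = -2960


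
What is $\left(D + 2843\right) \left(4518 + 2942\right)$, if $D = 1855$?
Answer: $35047080$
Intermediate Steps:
$\left(D + 2843\right) \left(4518 + 2942\right) = \left(1855 + 2843\right) \left(4518 + 2942\right) = 4698 \cdot 7460 = 35047080$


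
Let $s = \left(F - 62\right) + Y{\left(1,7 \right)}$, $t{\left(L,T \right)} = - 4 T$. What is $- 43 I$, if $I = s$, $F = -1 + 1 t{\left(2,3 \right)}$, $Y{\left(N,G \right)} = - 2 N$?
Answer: $3311$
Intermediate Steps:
$F = -13$ ($F = -1 + 1 \left(\left(-4\right) 3\right) = -1 + 1 \left(-12\right) = -1 - 12 = -13$)
$s = -77$ ($s = \left(-13 - 62\right) - 2 = -75 - 2 = -77$)
$I = -77$
$- 43 I = \left(-43\right) \left(-77\right) = 3311$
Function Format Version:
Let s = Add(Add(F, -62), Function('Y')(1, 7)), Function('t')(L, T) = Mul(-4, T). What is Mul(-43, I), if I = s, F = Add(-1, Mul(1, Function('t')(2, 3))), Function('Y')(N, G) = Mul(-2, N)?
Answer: 3311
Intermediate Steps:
F = -13 (F = Add(-1, Mul(1, Mul(-4, 3))) = Add(-1, Mul(1, -12)) = Add(-1, -12) = -13)
s = -77 (s = Add(Add(-13, -62), Mul(-2, 1)) = Add(-75, -2) = -77)
I = -77
Mul(-43, I) = Mul(-43, -77) = 3311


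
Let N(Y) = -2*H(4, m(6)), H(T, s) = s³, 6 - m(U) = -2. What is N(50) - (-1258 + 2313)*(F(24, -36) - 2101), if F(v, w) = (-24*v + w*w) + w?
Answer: 1493911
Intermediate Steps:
m(U) = 8 (m(U) = 6 - 1*(-2) = 6 + 2 = 8)
F(v, w) = w + w² - 24*v (F(v, w) = (-24*v + w²) + w = (w² - 24*v) + w = w + w² - 24*v)
N(Y) = -1024 (N(Y) = -2*8³ = -2*512 = -1024)
N(50) - (-1258 + 2313)*(F(24, -36) - 2101) = -1024 - (-1258 + 2313)*((-36 + (-36)² - 24*24) - 2101) = -1024 - 1055*((-36 + 1296 - 576) - 2101) = -1024 - 1055*(684 - 2101) = -1024 - 1055*(-1417) = -1024 - 1*(-1494935) = -1024 + 1494935 = 1493911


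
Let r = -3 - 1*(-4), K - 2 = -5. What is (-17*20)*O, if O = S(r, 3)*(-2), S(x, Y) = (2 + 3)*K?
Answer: -10200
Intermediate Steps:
K = -3 (K = 2 - 5 = -3)
r = 1 (r = -3 + 4 = 1)
S(x, Y) = -15 (S(x, Y) = (2 + 3)*(-3) = 5*(-3) = -15)
O = 30 (O = -15*(-2) = 30)
(-17*20)*O = -17*20*30 = -340*30 = -10200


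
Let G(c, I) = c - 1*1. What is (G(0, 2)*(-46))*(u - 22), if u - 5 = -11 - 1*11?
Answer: -1794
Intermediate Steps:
G(c, I) = -1 + c (G(c, I) = c - 1 = -1 + c)
u = -17 (u = 5 + (-11 - 1*11) = 5 + (-11 - 11) = 5 - 22 = -17)
(G(0, 2)*(-46))*(u - 22) = ((-1 + 0)*(-46))*(-17 - 22) = -1*(-46)*(-39) = 46*(-39) = -1794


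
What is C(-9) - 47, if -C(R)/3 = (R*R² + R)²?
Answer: -1633979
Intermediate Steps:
C(R) = -3*(R + R³)² (C(R) = -3*(R*R² + R)² = -3*(R³ + R)² = -3*(R + R³)²)
C(-9) - 47 = -3*(-9)²*(1 + (-9)²)² - 47 = -3*81*(1 + 81)² - 47 = -3*81*82² - 47 = -3*81*6724 - 47 = -1633932 - 47 = -1633979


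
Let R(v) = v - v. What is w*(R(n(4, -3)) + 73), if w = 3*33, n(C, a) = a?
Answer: 7227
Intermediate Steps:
R(v) = 0
w = 99
w*(R(n(4, -3)) + 73) = 99*(0 + 73) = 99*73 = 7227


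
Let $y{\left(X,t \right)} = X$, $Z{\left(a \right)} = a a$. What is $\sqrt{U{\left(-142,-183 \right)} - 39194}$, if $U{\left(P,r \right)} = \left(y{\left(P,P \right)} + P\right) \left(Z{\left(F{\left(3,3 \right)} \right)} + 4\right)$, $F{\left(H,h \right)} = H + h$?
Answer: $i \sqrt{50554} \approx 224.84 i$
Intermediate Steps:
$Z{\left(a \right)} = a^{2}$
$U{\left(P,r \right)} = 80 P$ ($U{\left(P,r \right)} = \left(P + P\right) \left(\left(3 + 3\right)^{2} + 4\right) = 2 P \left(6^{2} + 4\right) = 2 P \left(36 + 4\right) = 2 P 40 = 80 P$)
$\sqrt{U{\left(-142,-183 \right)} - 39194} = \sqrt{80 \left(-142\right) - 39194} = \sqrt{-11360 - 39194} = \sqrt{-50554} = i \sqrt{50554}$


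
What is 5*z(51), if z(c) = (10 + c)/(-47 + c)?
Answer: 305/4 ≈ 76.250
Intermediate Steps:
z(c) = (10 + c)/(-47 + c)
5*z(51) = 5*((10 + 51)/(-47 + 51)) = 5*(61/4) = 305/4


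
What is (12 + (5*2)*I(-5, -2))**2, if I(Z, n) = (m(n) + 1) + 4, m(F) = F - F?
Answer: 3844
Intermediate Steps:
m(F) = 0
I(Z, n) = 5 (I(Z, n) = (0 + 1) + 4 = 1 + 4 = 5)
(12 + (5*2)*I(-5, -2))**2 = (12 + (5*2)*5)**2 = (12 + 10*5)**2 = (12 + 50)**2 = 62**2 = 3844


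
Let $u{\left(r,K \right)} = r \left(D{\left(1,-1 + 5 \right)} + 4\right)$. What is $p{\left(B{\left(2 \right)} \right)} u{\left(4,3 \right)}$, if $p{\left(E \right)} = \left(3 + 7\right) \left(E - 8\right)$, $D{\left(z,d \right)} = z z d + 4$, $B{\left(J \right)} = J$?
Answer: $-2880$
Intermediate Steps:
$D{\left(z,d \right)} = 4 + d z^{2}$ ($D{\left(z,d \right)} = z^{2} d + 4 = d z^{2} + 4 = 4 + d z^{2}$)
$u{\left(r,K \right)} = 12 r$ ($u{\left(r,K \right)} = r \left(\left(4 + \left(-1 + 5\right) 1^{2}\right) + 4\right) = r \left(\left(4 + 4 \cdot 1\right) + 4\right) = r \left(\left(4 + 4\right) + 4\right) = r \left(8 + 4\right) = r 12 = 12 r$)
$p{\left(E \right)} = -80 + 10 E$ ($p{\left(E \right)} = 10 \left(-8 + E\right) = -80 + 10 E$)
$p{\left(B{\left(2 \right)} \right)} u{\left(4,3 \right)} = \left(-80 + 10 \cdot 2\right) 12 \cdot 4 = \left(-80 + 20\right) 48 = \left(-60\right) 48 = -2880$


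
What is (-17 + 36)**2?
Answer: 361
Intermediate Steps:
(-17 + 36)**2 = 19**2 = 361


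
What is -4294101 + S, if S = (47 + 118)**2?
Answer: -4266876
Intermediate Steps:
S = 27225 (S = 165**2 = 27225)
-4294101 + S = -4294101 + 27225 = -4266876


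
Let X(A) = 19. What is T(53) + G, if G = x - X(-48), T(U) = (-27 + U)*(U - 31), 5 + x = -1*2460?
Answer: -1912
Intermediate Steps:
x = -2465 (x = -5 - 1*2460 = -5 - 2460 = -2465)
T(U) = (-31 + U)*(-27 + U) (T(U) = (-27 + U)*(-31 + U) = (-31 + U)*(-27 + U))
G = -2484 (G = -2465 - 1*19 = -2465 - 19 = -2484)
T(53) + G = (837 + 53² - 58*53) - 2484 = (837 + 2809 - 3074) - 2484 = 572 - 2484 = -1912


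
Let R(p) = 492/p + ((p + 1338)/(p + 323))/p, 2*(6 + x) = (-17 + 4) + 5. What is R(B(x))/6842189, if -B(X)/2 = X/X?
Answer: -79634/2196342669 ≈ -3.6258e-5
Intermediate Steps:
x = -10 (x = -6 + ((-17 + 4) + 5)/2 = -6 + (-13 + 5)/2 = -6 + (1/2)*(-8) = -6 - 4 = -10)
B(X) = -2 (B(X) = -2*X/X = -2*1 = -2)
R(p) = 492/p + (1338 + p)/(p*(323 + p)) (R(p) = 492/p + ((1338 + p)/(323 + p))/p = 492/p + (1338 + p)/(p*(323 + p)))
R(B(x))/6842189 = (29*(5526 + 17*(-2))/(-2*(323 - 2)))/6842189 = (29*(-1/2)*(5526 - 34)/321)*(1/6842189) = (29*(-1/2)*(1/321)*5492)*(1/6842189) = -79634/321*1/6842189 = -79634/2196342669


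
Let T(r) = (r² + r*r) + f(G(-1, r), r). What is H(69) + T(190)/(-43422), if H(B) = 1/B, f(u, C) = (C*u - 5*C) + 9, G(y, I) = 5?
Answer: -1646333/998706 ≈ -1.6485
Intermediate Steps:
f(u, C) = 9 - 5*C + C*u (f(u, C) = (-5*C + C*u) + 9 = 9 - 5*C + C*u)
T(r) = 9 + 2*r² (T(r) = (r² + r*r) + (9 - 5*r + r*5) = (r² + r²) + (9 - 5*r + 5*r) = 2*r² + 9 = 9 + 2*r²)
H(69) + T(190)/(-43422) = 1/69 + (9 + 2*190²)/(-43422) = 1/69 + (9 + 2*36100)*(-1/43422) = 1/69 + (9 + 72200)*(-1/43422) = 1/69 + 72209*(-1/43422) = 1/69 - 72209/43422 = -1646333/998706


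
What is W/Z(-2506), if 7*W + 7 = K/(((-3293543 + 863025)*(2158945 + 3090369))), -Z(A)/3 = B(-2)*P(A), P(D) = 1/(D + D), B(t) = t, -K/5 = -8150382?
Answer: 7993236578450423/9568914123489 ≈ 835.33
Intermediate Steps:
K = 40751910 (K = -5*(-8150382) = 40751910)
P(D) = 1/(2*D)
Z(A) = 3/A (Z(A) = -(-6)*1/(2*A) = -(-3)/A = 3/A)
W = -44654952952237/44654932576282 (W = -1 + (40751910/(((-3293543 + 863025)*(2158945 + 3090369))))/7 = -1 + (40751910/((-2430518*5249314)))/7 = -1 + (40751910/(-12758552164652))/7 = -1 + (40751910*(-1/12758552164652))/7 = -1 + (⅐)*(-20375955/6379276082326) = -1 - 20375955/44654932576282 = -44654952952237/44654932576282 ≈ -1.0000)
W/Z(-2506) = -44654952952237/(44654932576282*(3/(-2506))) = -44654952952237/(44654932576282*(3*(-1/2506))) = -44654952952237/(44654932576282*(-3/2506)) = -44654952952237/44654932576282*(-2506/3) = 7993236578450423/9568914123489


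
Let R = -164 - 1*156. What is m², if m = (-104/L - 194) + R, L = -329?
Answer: 28561676004/108241 ≈ 2.6387e+5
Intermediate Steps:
R = -320 (R = -164 - 156 = -320)
m = -169002/329 (m = (-104/(-329) - 194) - 320 = (-104*(-1/329) - 194) - 320 = (104/329 - 194) - 320 = -63722/329 - 320 = -169002/329 ≈ -513.68)
m² = (-169002/329)² = 28561676004/108241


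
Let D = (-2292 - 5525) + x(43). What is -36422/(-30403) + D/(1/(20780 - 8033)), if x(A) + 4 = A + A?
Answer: -2997676325713/30403 ≈ -9.8598e+7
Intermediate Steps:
x(A) = -4 + 2*A (x(A) = -4 + (A + A) = -4 + 2*A)
D = -7735 (D = (-2292 - 5525) + (-4 + 2*43) = -7817 + (-4 + 86) = -7817 + 82 = -7735)
-36422/(-30403) + D/(1/(20780 - 8033)) = -36422/(-30403) - 7735/(1/(20780 - 8033)) = -36422*(-1/30403) - 7735/(1/12747) = 36422/30403 - 7735/1/12747 = 36422/30403 - 7735*12747 = 36422/30403 - 98598045 = -2997676325713/30403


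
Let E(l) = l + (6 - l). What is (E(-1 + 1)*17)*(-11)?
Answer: -1122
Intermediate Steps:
E(l) = 6
(E(-1 + 1)*17)*(-11) = (6*17)*(-11) = 102*(-11) = -1122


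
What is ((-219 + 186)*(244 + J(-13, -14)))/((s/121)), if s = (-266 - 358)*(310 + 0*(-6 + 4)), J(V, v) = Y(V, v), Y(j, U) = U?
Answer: 30613/6448 ≈ 4.7477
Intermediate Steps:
J(V, v) = v
s = -193440 (s = -624*(310 + 0*(-2)) = -624*(310 + 0) = -624*310 = -193440)
((-219 + 186)*(244 + J(-13, -14)))/((s/121)) = ((-219 + 186)*(244 - 14))/((-193440/121)) = (-33*230)/((-193440*1/121)) = -7590/(-193440/121) = -7590*(-121/193440) = 30613/6448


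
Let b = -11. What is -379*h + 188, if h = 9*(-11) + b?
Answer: 41878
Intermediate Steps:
h = -110 (h = 9*(-11) - 11 = -99 - 11 = -110)
-379*h + 188 = -379*(-110) + 188 = 41690 + 188 = 41878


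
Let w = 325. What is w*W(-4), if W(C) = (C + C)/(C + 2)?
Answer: 1300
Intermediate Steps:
W(C) = 2*C/(2 + C) (W(C) = (2*C)/(2 + C) = 2*C/(2 + C))
w*W(-4) = 325*(2*(-4)/(2 - 4)) = 325*(2*(-4)/(-2)) = 325*(2*(-4)*(-1/2)) = 325*4 = 1300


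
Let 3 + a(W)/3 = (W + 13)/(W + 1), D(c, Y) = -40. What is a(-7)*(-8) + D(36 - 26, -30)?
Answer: 56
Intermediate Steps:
a(W) = -9 + 3*(13 + W)/(1 + W) (a(W) = -9 + 3*((W + 13)/(W + 1)) = -9 + 3*((13 + W)/(1 + W)) = -9 + 3*(13 + W)/(1 + W))
a(-7)*(-8) + D(36 - 26, -30) = (6*(5 - 1*(-7))/(1 - 7))*(-8) - 40 = (6*(5 + 7)/(-6))*(-8) - 40 = (6*(-⅙)*12)*(-8) - 40 = -12*(-8) - 40 = 96 - 40 = 56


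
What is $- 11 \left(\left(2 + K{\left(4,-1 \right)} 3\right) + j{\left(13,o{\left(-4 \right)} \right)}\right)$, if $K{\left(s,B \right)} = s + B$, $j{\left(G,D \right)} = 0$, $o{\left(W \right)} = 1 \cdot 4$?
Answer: $-121$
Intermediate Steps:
$o{\left(W \right)} = 4$
$K{\left(s,B \right)} = B + s$
$- 11 \left(\left(2 + K{\left(4,-1 \right)} 3\right) + j{\left(13,o{\left(-4 \right)} \right)}\right) = - 11 \left(\left(2 + \left(-1 + 4\right) 3\right) + 0\right) = - 11 \left(\left(2 + 3 \cdot 3\right) + 0\right) = - 11 \left(\left(2 + 9\right) + 0\right) = - 11 \left(11 + 0\right) = \left(-11\right) 11 = -121$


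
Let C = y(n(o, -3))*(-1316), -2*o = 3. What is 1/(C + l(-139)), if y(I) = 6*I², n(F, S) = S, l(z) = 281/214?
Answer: -214/15207415 ≈ -1.4072e-5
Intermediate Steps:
o = -3/2 (o = -½*3 = -3/2 ≈ -1.5000)
l(z) = 281/214 (l(z) = 281*(1/214) = 281/214)
C = -71064 (C = (6*(-3)²)*(-1316) = (6*9)*(-1316) = 54*(-1316) = -71064)
1/(C + l(-139)) = 1/(-71064 + 281/214) = 1/(-15207415/214) = -214/15207415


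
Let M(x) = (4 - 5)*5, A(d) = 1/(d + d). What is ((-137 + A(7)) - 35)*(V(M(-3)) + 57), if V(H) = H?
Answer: -62582/7 ≈ -8940.3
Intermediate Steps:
A(d) = 1/(2*d)
M(x) = -5 (M(x) = -1*5 = -5)
((-137 + A(7)) - 35)*(V(M(-3)) + 57) = ((-137 + (½)/7) - 35)*(-5 + 57) = ((-137 + (½)*(⅐)) - 35)*52 = ((-137 + 1/14) - 35)*52 = (-1917/14 - 35)*52 = -2407/14*52 = -62582/7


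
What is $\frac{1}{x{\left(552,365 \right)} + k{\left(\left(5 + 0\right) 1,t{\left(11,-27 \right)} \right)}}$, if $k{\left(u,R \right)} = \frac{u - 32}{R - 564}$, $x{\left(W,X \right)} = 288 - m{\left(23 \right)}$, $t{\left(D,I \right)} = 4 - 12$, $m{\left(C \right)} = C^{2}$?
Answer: $- \frac{572}{137825} \approx -0.0041502$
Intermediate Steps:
$t{\left(D,I \right)} = -8$ ($t{\left(D,I \right)} = 4 - 12 = -8$)
$x{\left(W,X \right)} = -241$ ($x{\left(W,X \right)} = 288 - 23^{2} = 288 - 529 = -241$)
$k{\left(u,R \right)} = \frac{-32 + u}{-564 + R}$
$\frac{1}{x{\left(552,365 \right)} + k{\left(\left(5 + 0\right) 1,t{\left(11,-27 \right)} \right)}} = \frac{1}{-241 + \frac{-32 + \left(5 + 0\right) 1}{-564 - 8}} = \frac{1}{-241 + \frac{-32 + 5 \cdot 1}{-572}} = \frac{1}{-241 - \frac{-32 + 5}{572}} = \frac{1}{-241 - - \frac{27}{572}} = \frac{1}{-241 + \frac{27}{572}} = \frac{1}{- \frac{137825}{572}} = - \frac{572}{137825}$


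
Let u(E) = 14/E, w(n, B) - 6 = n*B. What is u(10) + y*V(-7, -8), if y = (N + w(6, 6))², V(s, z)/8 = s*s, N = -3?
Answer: 2981167/5 ≈ 5.9623e+5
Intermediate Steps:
w(n, B) = 6 + B*n (w(n, B) = 6 + n*B = 6 + B*n)
V(s, z) = 8*s² (V(s, z) = 8*(s*s) = 8*s²)
y = 1521 (y = (-3 + (6 + 6*6))² = (-3 + (6 + 36))² = (-3 + 42)² = 39² = 1521)
u(10) + y*V(-7, -8) = 14/10 + 1521*(8*(-7)²) = 14*(⅒) + 1521*(8*49) = 7/5 + 1521*392 = 7/5 + 596232 = 2981167/5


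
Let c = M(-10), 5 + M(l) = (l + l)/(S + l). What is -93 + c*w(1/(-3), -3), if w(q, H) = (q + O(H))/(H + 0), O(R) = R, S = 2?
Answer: -862/9 ≈ -95.778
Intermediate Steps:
M(l) = -5 + 2*l/(2 + l) (M(l) = -5 + (l + l)/(2 + l) = -5 + (2*l)/(2 + l) = -5 + 2*l/(2 + l))
w(q, H) = (H + q)/H (w(q, H) = (q + H)/(H + 0) = (H + q)/H)
c = -5/2 (c = (-10 - 3*(-10))/(2 - 10) = (-10 + 30)/(-8) = -1/8*20 = -5/2 ≈ -2.5000)
-93 + c*w(1/(-3), -3) = -93 - 5*(-3 + 1/(-3))/(2*(-3)) = -93 - (-5)*(-3 - 1/3)/6 = -93 - (-5)*(-10)/(6*3) = -93 - 5/2*10/9 = -93 - 25/9 = -862/9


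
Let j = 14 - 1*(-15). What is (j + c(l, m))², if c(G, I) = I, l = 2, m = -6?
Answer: 529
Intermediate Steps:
j = 29 (j = 14 + 15 = 29)
(j + c(l, m))² = (29 - 6)² = 23² = 529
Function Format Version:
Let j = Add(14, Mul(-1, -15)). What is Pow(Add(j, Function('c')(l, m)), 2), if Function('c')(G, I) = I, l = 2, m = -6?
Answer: 529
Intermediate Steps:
j = 29 (j = Add(14, 15) = 29)
Pow(Add(j, Function('c')(l, m)), 2) = Pow(Add(29, -6), 2) = Pow(23, 2) = 529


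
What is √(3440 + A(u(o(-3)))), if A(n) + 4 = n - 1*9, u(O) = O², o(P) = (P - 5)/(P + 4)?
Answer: √3491 ≈ 59.085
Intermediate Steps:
o(P) = (-5 + P)/(4 + P)
A(n) = -13 + n (A(n) = -4 + (n - 1*9) = -4 + (n - 9) = -4 + (-9 + n) = -13 + n)
√(3440 + A(u(o(-3)))) = √(3440 + (-13 + ((-5 - 3)/(4 - 3))²)) = √(3440 + (-13 + (-8/1)²)) = √(3440 + (-13 + (1*(-8))²)) = √(3440 + (-13 + (-8)²)) = √(3440 + (-13 + 64)) = √(3440 + 51) = √3491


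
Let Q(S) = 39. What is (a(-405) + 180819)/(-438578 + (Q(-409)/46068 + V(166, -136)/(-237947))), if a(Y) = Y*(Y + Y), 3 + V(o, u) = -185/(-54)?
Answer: -50202818021791116/43268211425633189 ≈ -1.1603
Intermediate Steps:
V(o, u) = 23/54 (V(o, u) = -3 - 185/(-54) = -3 - 185*(-1/54) = -3 + 185/54 = 23/54)
a(Y) = 2*Y² (a(Y) = Y*(2*Y) = 2*Y²)
(a(-405) + 180819)/(-438578 + (Q(-409)/46068 + V(166, -136)/(-237947))) = (2*(-405)² + 180819)/(-438578 + (39/46068 + (23/54)/(-237947))) = (2*164025 + 180819)/(-438578 + (39*(1/46068) + (23/54)*(-1/237947))) = (328050 + 180819)/(-438578 + (13/15356 - 23/12849138)) = 508869/(-438578 + 83342803/98655681564) = 508869/(-43268211425633189/98655681564) = 508869*(-98655681564/43268211425633189) = -50202818021791116/43268211425633189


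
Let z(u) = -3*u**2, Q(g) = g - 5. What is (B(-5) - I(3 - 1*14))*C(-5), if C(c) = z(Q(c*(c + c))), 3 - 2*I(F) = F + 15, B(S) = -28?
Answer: 334125/2 ≈ 1.6706e+5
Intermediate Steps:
Q(g) = -5 + g
I(F) = -6 - F/2 (I(F) = 3/2 - (F + 15)/2 = 3/2 - (15 + F)/2 = 3/2 + (-15/2 - F/2) = -6 - F/2)
C(c) = -3*(-5 + 2*c**2)**2 (C(c) = -3*(-5 + c*(c + c))**2 = -3*(-5 + c*(2*c))**2 = -3*(-5 + 2*c**2)**2)
(B(-5) - I(3 - 1*14))*C(-5) = (-28 - (-6 - (3 - 1*14)/2))*(-3*(-5 + 2*(-5)**2)**2) = (-28 - (-6 - (3 - 14)/2))*(-3*(-5 + 2*25)**2) = (-28 - (-6 - 1/2*(-11)))*(-3*(-5 + 50)**2) = (-28 - (-6 + 11/2))*(-3*45**2) = (-28 - 1*(-1/2))*(-3*2025) = (-28 + 1/2)*(-6075) = -55/2*(-6075) = 334125/2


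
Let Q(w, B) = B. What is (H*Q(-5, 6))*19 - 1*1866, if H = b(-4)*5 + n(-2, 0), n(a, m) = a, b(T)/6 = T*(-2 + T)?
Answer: 79986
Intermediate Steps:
b(T) = 6*T*(-2 + T) (b(T) = 6*(T*(-2 + T)) = 6*T*(-2 + T))
H = 718 (H = (6*(-4)*(-2 - 4))*5 - 2 = (6*(-4)*(-6))*5 - 2 = 144*5 - 2 = 720 - 2 = 718)
(H*Q(-5, 6))*19 - 1*1866 = (718*6)*19 - 1*1866 = 4308*19 - 1866 = 81852 - 1866 = 79986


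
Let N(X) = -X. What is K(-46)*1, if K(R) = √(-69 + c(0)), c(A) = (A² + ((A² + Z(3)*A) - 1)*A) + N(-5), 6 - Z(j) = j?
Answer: 8*I ≈ 8.0*I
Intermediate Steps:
Z(j) = 6 - j
c(A) = 5 + A² + A*(-1 + A² + 3*A) (c(A) = (A² + ((A² + (6 - 1*3)*A) - 1)*A) - 1*(-5) = (A² + ((A² + (6 - 3)*A) - 1)*A) + 5 = (A² + ((A² + 3*A) - 1)*A) + 5 = (A² + (-1 + A² + 3*A)*A) + 5 = (A² + A*(-1 + A² + 3*A)) + 5 = 5 + A² + A*(-1 + A² + 3*A))
K(R) = 8*I (K(R) = √(-69 + (5 + 0³ - 1*0 + 4*0²)) = √(-69 + (5 + 0 + 0 + 4*0)) = √(-69 + (5 + 0 + 0 + 0)) = √(-69 + 5) = √(-64) = 8*I)
K(-46)*1 = (8*I)*1 = 8*I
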